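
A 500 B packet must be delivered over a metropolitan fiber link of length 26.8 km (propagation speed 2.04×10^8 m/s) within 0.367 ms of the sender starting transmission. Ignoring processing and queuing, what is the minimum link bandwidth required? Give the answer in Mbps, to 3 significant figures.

17.0 Mbps

L = 4000 bits.
Propagation delay = 26800 / 204000000 = 0.131373 ms.
Transmission budget = 0.367 − 0.131373 = 0.235627 ms.
R ≥ L / t_tx = 4000 bits / 0.000235627 s = 17.0 Mbps.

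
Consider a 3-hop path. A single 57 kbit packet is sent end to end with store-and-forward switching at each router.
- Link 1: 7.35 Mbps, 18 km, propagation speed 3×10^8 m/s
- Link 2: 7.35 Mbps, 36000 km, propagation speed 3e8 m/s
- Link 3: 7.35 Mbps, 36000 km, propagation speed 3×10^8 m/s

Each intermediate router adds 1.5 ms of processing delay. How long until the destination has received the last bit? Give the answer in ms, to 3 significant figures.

266 ms

L = 57000 bits.
Transmission delay per hop = L/R = 57000/7350000 = 7.7551 ms; 3 hops → 23.2653 ms.
Propagation delays (d/s per hop): 0.06, 120, 120 ms; sum = 240.06 ms.
Processing at 2 router(s): 2 × 1.5 ms = 3 ms.
End-to-end = 266 ms.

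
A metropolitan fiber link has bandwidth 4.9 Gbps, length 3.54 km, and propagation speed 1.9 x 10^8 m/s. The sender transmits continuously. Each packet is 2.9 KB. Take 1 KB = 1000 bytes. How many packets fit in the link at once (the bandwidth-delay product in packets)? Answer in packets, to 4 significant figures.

3.935 packets

Propagation delay = 3540 / 190000000 = 1.86316e-05 s.
BDP = R × t_prop = 4900000000 × 1.86316e-05 = 91294.7 bits.
In packets of 23200 bits: 3.935 packets.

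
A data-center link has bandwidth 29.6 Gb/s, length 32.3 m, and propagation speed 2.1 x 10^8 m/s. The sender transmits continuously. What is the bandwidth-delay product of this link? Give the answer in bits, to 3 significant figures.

4550 bits

Propagation delay = 32.3 / 210000000 = 1.5381e-07 s.
BDP = R × t_prop = 29600000000 × 1.5381e-07 = 4552.76 bits.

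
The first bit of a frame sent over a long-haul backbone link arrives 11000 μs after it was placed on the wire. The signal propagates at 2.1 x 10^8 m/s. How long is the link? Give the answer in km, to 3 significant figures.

d = s × t_prop = 210000000 × 0.011 = 2310 km.

2310 km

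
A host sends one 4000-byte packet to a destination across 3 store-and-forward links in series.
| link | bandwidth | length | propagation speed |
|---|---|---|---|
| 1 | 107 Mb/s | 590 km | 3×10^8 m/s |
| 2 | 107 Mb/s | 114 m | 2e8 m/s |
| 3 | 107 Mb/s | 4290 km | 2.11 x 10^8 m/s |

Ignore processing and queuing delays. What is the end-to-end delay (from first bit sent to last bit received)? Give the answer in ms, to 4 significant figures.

L = 4000 × 8 = 32000 bits.
Transmission delay per hop = L/R = 32000/107000000 = 0.299065 ms; 3 hops → 0.897196 ms.
Propagation delays (d/s per hop): 1.96667, 0.00057, 20.3318 ms; sum = 22.299 ms.
End-to-end = 23.20 ms.

23.20 ms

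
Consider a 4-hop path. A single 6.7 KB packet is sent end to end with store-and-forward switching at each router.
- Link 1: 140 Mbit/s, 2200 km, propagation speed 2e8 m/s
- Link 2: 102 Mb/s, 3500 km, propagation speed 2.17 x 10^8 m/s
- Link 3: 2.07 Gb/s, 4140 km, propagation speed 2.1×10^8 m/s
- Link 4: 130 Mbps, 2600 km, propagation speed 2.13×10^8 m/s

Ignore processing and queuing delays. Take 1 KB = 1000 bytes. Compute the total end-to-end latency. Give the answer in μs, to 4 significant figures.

60400 μs

L = 53600 bits.
Transmission delays (L/R per hop): 382.857, 525.49, 25.8937, 412.308 μs; sum = 1346.55 μs.
Propagation delays (d/s per hop): 11000, 16129, 19714.3, 12206.6 μs; sum = 59049.9 μs.
End-to-end = 60400 μs.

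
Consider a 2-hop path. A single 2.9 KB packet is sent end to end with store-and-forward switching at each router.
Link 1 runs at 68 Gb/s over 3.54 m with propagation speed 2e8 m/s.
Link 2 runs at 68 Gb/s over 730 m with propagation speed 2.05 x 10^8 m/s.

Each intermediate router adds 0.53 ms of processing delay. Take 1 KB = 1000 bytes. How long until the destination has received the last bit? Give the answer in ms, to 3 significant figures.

L = 23200 bits.
Transmission delay per hop = L/R = 23200/68000000000 = 0.000341176 ms; 2 hops → 0.000682353 ms.
Propagation delays (d/s per hop): 1.77e-05, 0.00356098 ms; sum = 0.00357868 ms.
Processing at 1 router(s): 1 × 0.53 ms = 0.53 ms.
End-to-end = 0.534 ms.

0.534 ms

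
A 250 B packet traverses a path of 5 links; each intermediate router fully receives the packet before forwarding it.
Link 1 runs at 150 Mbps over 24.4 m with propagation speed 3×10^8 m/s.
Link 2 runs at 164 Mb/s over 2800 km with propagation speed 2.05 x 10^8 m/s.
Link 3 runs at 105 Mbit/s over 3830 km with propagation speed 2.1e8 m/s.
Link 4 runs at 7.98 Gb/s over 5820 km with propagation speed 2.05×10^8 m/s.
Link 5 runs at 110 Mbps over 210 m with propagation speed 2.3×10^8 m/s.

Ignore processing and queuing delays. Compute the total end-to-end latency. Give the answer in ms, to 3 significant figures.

L = 250 × 8 = 2000 bits.
Transmission delays (L/R per hop): 0.0133333, 0.0121951, 0.0190476, 0.000250627, 0.0181818 ms; sum = 0.0630085 ms.
Propagation delays (d/s per hop): 8.13333e-05, 13.6585, 18.2381, 28.3902, 0.000913043 ms; sum = 60.2879 ms.
End-to-end = 60.4 ms.

60.4 ms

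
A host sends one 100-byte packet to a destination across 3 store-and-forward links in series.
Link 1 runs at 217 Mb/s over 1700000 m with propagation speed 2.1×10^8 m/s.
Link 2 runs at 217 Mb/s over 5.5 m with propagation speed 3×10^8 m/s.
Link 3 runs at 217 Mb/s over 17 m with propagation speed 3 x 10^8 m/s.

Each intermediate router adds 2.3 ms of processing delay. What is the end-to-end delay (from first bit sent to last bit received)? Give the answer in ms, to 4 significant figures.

L = 100 × 8 = 800 bits.
Transmission delay per hop = L/R = 800/217000000 = 0.00368664 ms; 3 hops → 0.0110599 ms.
Propagation delays (d/s per hop): 8.09524, 1.83333e-05, 5.66667e-05 ms; sum = 8.09531 ms.
Processing at 2 router(s): 2 × 2.3 ms = 4.6 ms.
End-to-end = 12.71 ms.

12.71 ms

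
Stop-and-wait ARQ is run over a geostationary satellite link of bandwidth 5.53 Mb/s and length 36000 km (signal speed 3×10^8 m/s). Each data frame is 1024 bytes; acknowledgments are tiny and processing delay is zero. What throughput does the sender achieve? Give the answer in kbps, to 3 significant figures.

t_tx = L/R = 8192/5530000 = 0.00148137 s.
t_prop = 36000000/300000000 = 0.12 s; RTT = 0.24 s.
Cycle = t_tx + RTT = 0.241481 s.
Throughput = L / cycle = 8192 / 0.241481 = 33.9 kbps.

33.9 kbps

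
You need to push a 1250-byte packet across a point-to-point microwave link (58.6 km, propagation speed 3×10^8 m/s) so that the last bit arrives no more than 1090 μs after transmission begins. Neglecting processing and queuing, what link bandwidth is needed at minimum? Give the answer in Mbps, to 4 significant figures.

L = 10000 bits.
Propagation delay = 58600 / 300000000 = 195.333 μs.
Transmission budget = 1090 − 195.333 = 894.667 μs.
R ≥ L / t_tx = 10000 bits / 0.000894667 s = 11.18 Mbps.

11.18 Mbps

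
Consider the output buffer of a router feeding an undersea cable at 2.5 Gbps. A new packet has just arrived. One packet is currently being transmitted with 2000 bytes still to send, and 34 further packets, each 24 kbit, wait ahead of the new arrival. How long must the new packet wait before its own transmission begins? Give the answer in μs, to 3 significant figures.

333 μs

Each queued packet: L/R = 24000/2500000000 = 9.6 μs.
34 queued → 326.4 μs.
Plus remaining 16000 bits of current packet: 6.4 μs.
Queuing delay = 333 μs.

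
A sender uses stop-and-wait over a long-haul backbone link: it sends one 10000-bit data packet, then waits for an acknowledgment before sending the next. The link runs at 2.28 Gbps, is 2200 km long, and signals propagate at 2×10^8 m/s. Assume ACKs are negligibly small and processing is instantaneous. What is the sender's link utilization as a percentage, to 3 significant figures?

t_tx = L/R = 10000/2280000000 = 4.38596e-06 s.
t_prop = 2200000/200000000 = 0.011 s; RTT = 0.022 s.
Cycle = t_tx + RTT = 0.0220044 s.
Utilization = t_tx / cycle = 4.38596e-06/0.0220044 = 0.0199 %.

0.0199 %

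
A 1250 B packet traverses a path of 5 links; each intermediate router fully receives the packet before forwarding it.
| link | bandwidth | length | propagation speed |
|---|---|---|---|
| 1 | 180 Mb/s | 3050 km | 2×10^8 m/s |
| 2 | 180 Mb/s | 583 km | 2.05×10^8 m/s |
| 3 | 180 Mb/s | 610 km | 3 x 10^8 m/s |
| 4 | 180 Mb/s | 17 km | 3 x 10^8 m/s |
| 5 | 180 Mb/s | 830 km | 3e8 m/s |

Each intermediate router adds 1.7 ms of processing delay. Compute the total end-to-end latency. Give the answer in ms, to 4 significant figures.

L = 1250 × 8 = 10000 bits.
Transmission delay per hop = L/R = 10000/180000000 = 0.0555556 ms; 5 hops → 0.277778 ms.
Propagation delays (d/s per hop): 15.25, 2.8439, 2.03333, 0.0566667, 2.76667 ms; sum = 22.9506 ms.
Processing at 4 router(s): 4 × 1.7 ms = 6.8 ms.
End-to-end = 30.03 ms.

30.03 ms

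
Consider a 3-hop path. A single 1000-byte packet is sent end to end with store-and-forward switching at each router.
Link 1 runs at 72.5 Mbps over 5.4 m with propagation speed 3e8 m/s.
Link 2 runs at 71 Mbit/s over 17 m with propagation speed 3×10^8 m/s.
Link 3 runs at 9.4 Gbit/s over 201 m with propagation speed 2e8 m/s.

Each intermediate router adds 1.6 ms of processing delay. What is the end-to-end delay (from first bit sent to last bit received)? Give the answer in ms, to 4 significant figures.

L = 1000 × 8 = 8000 bits.
Transmission delays (L/R per hop): 0.110345, 0.112676, 0.000851064 ms; sum = 0.223872 ms.
Propagation delays (d/s per hop): 1.8e-05, 5.66667e-05, 0.001005 ms; sum = 0.00107967 ms.
Processing at 2 router(s): 2 × 1.6 ms = 3.2 ms.
End-to-end = 3.425 ms.

3.425 ms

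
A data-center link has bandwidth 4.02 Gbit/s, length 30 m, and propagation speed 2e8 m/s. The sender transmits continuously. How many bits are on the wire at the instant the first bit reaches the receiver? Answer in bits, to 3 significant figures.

603 bits

Propagation delay = 30 / 200000000 = 1.5e-07 s.
BDP = R × t_prop = 4.02e+09 × 1.5e-07 = 603 bits.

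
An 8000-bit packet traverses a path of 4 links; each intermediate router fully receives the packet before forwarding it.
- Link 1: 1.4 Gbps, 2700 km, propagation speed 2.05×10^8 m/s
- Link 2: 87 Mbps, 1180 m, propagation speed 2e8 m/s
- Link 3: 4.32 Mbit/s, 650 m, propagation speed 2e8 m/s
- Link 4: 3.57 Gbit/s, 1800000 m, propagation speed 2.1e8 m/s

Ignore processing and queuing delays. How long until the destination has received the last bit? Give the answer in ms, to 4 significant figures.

23.70 ms

Transmission delays (L/R per hop): 0.00571429, 0.091954, 1.85185, 0.0022409 ms; sum = 1.95176 ms.
Propagation delays (d/s per hop): 13.1707, 0.0059, 0.00325, 8.57143 ms; sum = 21.7513 ms.
End-to-end = 23.70 ms.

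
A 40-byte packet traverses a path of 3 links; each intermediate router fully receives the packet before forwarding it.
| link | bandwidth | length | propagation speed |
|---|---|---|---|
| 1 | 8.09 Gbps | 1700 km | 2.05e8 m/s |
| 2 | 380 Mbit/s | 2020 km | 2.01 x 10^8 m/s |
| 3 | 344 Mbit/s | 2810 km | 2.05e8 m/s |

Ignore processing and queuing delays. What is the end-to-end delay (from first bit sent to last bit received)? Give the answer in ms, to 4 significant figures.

L = 40 × 8 = 320 bits.
Transmission delays (L/R per hop): 3.9555e-05, 0.000842105, 0.000930233 ms; sum = 0.00181189 ms.
Propagation delays (d/s per hop): 8.29268, 10.0498, 13.7073 ms; sum = 32.0498 ms.
End-to-end = 32.05 ms.

32.05 ms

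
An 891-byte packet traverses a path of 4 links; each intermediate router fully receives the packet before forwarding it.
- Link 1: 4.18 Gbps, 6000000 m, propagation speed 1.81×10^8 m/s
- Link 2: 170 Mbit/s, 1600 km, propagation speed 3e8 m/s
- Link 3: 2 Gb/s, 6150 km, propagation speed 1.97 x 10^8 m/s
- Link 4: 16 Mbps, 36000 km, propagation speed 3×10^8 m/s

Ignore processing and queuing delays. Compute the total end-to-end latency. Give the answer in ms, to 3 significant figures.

L = 891 × 8 = 7128 bits.
Transmission delays (L/R per hop): 0.00170526, 0.0419294, 0.003564, 0.4455 ms; sum = 0.492699 ms.
Propagation delays (d/s per hop): 33.1492, 5.33333, 31.2183, 120 ms; sum = 189.701 ms.
End-to-end = 190 ms.

190 ms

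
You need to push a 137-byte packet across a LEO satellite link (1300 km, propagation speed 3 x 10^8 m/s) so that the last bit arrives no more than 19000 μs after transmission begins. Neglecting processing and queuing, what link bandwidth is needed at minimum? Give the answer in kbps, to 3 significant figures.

L = 1096 bits.
Propagation delay = 1300000 / 300000000 = 4333.33 μs.
Transmission budget = 19000 − 4333.33 = 14666.7 μs.
R ≥ L / t_tx = 1096 bits / 0.0146667 s = 74.7 kbps.

74.7 kbps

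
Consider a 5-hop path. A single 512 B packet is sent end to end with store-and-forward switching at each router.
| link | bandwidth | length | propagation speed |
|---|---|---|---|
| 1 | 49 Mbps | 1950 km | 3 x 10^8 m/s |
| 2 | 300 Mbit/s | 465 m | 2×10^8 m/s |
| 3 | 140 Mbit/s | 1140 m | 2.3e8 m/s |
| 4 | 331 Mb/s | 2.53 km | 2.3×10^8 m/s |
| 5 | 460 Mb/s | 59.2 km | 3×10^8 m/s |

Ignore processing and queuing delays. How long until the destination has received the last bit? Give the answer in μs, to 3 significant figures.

L = 512 × 8 = 4096 bits.
Transmission delays (L/R per hop): 83.5918, 13.6533, 29.2571, 12.3746, 8.90435 μs; sum = 147.781 μs.
Propagation delays (d/s per hop): 6500, 2.325, 4.95652, 11, 197.333 μs; sum = 6715.61 μs.
End-to-end = 6860 μs.

6860 μs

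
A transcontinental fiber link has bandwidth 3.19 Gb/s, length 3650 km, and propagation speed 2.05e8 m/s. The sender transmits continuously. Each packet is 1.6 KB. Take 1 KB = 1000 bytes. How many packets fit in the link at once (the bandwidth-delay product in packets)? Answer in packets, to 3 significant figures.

Propagation delay = 3650000 / 2.05e+08 = 0.0178049 s.
BDP = R × t_prop = 3190000000 × 0.0178049 = 56797600 bits.
In packets of 12800 bits: 4440 packets.

4440 packets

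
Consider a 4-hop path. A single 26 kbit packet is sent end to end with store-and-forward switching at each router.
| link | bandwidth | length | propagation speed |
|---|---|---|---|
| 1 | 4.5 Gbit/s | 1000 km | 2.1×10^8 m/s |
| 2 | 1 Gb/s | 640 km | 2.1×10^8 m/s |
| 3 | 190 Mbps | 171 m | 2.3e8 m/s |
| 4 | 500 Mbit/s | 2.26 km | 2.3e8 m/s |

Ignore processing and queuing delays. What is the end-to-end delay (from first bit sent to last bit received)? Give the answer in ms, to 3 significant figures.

L = 26000 bits.
Transmission delays (L/R per hop): 0.00577778, 0.026, 0.136842, 0.052 ms; sum = 0.22062 ms.
Propagation delays (d/s per hop): 4.7619, 3.04762, 0.000743478, 0.00982609 ms; sum = 7.82009 ms.
End-to-end = 8.04 ms.

8.04 ms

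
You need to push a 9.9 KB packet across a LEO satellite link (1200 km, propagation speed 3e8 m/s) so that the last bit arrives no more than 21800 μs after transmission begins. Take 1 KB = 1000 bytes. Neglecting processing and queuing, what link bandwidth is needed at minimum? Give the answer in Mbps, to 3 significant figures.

L = 79200 bits.
Propagation delay = 1200000 / 300000000 = 4000 μs.
Transmission budget = 21800 − 4000 = 17800 μs.
R ≥ L / t_tx = 79200 bits / 0.0178 s = 4.45 Mbps.

4.45 Mbps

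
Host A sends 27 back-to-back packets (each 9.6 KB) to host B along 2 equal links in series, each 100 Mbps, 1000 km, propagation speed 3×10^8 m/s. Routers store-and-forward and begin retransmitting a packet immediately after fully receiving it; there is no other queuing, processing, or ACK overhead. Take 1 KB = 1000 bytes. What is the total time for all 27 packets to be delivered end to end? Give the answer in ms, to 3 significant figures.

28.2 ms

Per-hop transmission t_tx = L/R = 76800/100000000 = 0.768 ms.
Per-hop propagation t_prop = 1000000/300000000 = 3.33333 ms.
Pipeline fill: first packet needs 2·t_tx to clear all hops; remaining 26 packets each add one t_tx.
Total = (2+27-1)·t_tx + 2·t_prop = 28·0.768 + 2·3.33333 = 28.2 ms.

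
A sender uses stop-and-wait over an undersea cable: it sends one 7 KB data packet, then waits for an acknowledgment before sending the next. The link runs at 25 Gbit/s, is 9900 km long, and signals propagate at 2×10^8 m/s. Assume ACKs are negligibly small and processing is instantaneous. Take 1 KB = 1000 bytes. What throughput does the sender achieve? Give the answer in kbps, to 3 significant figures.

566 kbps

t_tx = L/R = 56000/25000000000 = 2.24e-06 s.
t_prop = 9900000/200000000 = 0.0495 s; RTT = 0.099 s.
Cycle = t_tx + RTT = 0.0990022 s.
Throughput = L / cycle = 56000 / 0.0990022 = 566 kbps.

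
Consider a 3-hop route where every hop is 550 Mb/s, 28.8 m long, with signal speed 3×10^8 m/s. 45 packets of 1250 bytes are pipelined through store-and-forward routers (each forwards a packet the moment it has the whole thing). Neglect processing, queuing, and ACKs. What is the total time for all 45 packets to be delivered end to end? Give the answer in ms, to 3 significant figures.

Per-hop transmission t_tx = L/R = 10000/550000000 = 0.0181818 ms.
Per-hop propagation t_prop = 28.8/300000000 = 9.6e-05 ms.
Pipeline fill: first packet needs 3·t_tx to clear all hops; remaining 44 packets each add one t_tx.
Total = (3+45-1)·t_tx + 3·t_prop = 47·0.0181818 + 3·9.6e-05 = 0.855 ms.

0.855 ms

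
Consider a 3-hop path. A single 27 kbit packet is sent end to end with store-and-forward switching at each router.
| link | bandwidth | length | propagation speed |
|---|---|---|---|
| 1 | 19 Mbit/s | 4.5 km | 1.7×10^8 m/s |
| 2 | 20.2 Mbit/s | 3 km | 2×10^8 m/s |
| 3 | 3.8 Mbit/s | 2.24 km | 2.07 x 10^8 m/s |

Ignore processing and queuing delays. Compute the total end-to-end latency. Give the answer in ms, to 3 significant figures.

9.92 ms

L = 27000 bits.
Transmission delays (L/R per hop): 1.42105, 1.33663, 7.10526 ms; sum = 9.86295 ms.
Propagation delays (d/s per hop): 0.0264706, 0.015, 0.0108213 ms; sum = 0.0522918 ms.
End-to-end = 9.92 ms.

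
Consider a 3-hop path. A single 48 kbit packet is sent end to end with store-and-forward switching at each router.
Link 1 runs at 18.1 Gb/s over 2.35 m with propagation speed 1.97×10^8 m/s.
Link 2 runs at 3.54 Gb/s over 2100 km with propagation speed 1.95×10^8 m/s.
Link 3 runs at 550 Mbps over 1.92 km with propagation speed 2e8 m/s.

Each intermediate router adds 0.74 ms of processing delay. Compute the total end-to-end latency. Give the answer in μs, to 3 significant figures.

L = 48000 bits.
Transmission delays (L/R per hop): 2.65193, 13.5593, 87.2727 μs; sum = 103.484 μs.
Propagation delays (d/s per hop): 0.0119289, 10769.2, 9.6 μs; sum = 10778.8 μs.
Processing at 2 router(s): 2 × 0.74 ms = 1480 μs.
End-to-end = 12400 μs.

12400 μs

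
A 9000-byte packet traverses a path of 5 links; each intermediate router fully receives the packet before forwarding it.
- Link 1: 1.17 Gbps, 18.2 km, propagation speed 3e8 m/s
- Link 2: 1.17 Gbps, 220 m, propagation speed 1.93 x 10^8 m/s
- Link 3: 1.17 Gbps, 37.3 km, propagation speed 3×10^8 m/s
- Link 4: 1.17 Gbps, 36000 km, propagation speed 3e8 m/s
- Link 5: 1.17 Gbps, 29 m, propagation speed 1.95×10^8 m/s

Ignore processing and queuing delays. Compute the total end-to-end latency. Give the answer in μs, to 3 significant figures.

120000 μs

L = 9000 × 8 = 72000 bits.
Transmission delay per hop = L/R = 72000/1170000000 = 61.5385 μs; 5 hops → 307.692 μs.
Propagation delays (d/s per hop): 60.6667, 1.1399, 124.333, 120000, 0.148718 μs; sum = 120186 μs.
End-to-end = 120000 μs.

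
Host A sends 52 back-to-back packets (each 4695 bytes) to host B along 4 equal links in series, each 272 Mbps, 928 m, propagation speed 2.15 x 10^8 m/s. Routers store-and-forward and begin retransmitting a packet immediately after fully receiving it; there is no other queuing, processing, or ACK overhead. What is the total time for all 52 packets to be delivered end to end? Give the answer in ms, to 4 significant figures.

Per-hop transmission t_tx = L/R = 37560/272000000 = 0.138088 ms.
Per-hop propagation t_prop = 928/215000000 = 0.00431628 ms.
Pipeline fill: first packet needs 4·t_tx to clear all hops; remaining 51 packets each add one t_tx.
Total = (4+52-1)·t_tx + 4·t_prop = 55·0.138088 + 4·0.00431628 = 7.612 ms.

7.612 ms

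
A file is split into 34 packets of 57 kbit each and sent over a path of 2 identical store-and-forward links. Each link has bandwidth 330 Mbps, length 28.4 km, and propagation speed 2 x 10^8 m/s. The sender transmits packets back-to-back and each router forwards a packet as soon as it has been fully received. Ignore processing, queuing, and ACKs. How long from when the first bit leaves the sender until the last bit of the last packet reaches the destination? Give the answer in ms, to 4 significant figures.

6.329 ms

Per-hop transmission t_tx = L/R = 57000/330000000 = 0.172727 ms.
Per-hop propagation t_prop = 28400/200000000 = 0.142 ms.
Pipeline fill: first packet needs 2·t_tx to clear all hops; remaining 33 packets each add one t_tx.
Total = (2+34-1)·t_tx + 2·t_prop = 35·0.172727 + 2·0.142 = 6.329 ms.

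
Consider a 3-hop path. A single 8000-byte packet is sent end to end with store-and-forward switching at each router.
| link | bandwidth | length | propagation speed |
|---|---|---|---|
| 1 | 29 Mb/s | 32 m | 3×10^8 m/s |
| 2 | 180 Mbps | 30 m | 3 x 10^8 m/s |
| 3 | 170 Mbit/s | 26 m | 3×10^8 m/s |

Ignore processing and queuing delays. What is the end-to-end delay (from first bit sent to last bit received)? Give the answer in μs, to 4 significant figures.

L = 8000 × 8 = 64000 bits.
Transmission delays (L/R per hop): 2206.9, 355.556, 376.471 μs; sum = 2938.92 μs.
Propagation delays (d/s per hop): 0.106667, 0.1, 0.0866667 μs; sum = 0.293333 μs.
End-to-end = 2939 μs.

2939 μs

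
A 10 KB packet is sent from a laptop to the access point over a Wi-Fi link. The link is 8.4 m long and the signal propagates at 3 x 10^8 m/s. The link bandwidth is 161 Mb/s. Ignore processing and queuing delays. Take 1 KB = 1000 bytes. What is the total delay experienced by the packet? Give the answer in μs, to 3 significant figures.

L = 80000 bits.
Transmission delay = L/R = 80000 / 161000000 = 496.894 μs.
Propagation delay = d/s = 8.4 m / 300000000 m/s = 0.028 μs.
Total = 497 μs.

497 μs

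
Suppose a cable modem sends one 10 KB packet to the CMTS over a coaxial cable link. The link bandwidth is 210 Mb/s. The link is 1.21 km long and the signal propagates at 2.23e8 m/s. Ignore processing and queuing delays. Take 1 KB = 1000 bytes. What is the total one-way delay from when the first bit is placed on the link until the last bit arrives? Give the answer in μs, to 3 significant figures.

L = 80000 bits.
Transmission delay = L/R = 80000 / 210000000 = 380.952 μs.
Propagation delay = d/s = 1210 m / 223000000 m/s = 5.42601 μs.
Total = 386 μs.

386 μs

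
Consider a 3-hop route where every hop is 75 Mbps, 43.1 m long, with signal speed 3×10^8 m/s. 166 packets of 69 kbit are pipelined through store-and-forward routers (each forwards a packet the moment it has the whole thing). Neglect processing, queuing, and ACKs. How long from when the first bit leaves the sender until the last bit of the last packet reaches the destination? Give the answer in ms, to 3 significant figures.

Per-hop transmission t_tx = L/R = 69000/75000000 = 0.92 ms.
Per-hop propagation t_prop = 43.1/300000000 = 0.000143667 ms.
Pipeline fill: first packet needs 3·t_tx to clear all hops; remaining 165 packets each add one t_tx.
Total = (3+166-1)·t_tx + 3·t_prop = 168·0.92 + 3·0.000143667 = 155 ms.

155 ms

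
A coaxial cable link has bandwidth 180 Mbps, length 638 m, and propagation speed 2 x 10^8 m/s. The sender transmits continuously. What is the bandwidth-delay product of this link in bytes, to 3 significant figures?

71.8 bytes

Propagation delay = 638 / 200000000 = 3.19e-06 s.
BDP = R × t_prop = 180000000 × 3.19e-06 = 574.2 bits.
In bytes: 574.2/8 = 71.8 bytes.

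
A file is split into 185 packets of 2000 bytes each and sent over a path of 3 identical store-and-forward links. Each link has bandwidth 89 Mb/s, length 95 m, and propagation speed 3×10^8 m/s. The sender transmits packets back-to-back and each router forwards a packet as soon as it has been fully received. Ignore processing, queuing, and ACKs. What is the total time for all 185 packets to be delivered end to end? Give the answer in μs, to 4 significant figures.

33620 μs

Per-hop transmission t_tx = L/R = 16000/89000000 = 179.775 μs.
Per-hop propagation t_prop = 95/300000000 = 0.316667 μs.
Pipeline fill: first packet needs 3·t_tx to clear all hops; remaining 184 packets each add one t_tx.
Total = (3+185-1)·t_tx + 3·t_prop = 187·179.775 + 3·0.316667 = 33620 μs.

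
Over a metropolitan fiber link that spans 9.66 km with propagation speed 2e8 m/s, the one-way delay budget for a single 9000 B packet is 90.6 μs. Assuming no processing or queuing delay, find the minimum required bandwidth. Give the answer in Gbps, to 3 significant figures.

1.70 Gbps

L = 72000 bits.
Propagation delay = 9660 / 200000000 = 48.3 μs.
Transmission budget = 90.6 − 48.3 = 42.3 μs.
R ≥ L / t_tx = 72000 bits / 4.23e-05 s = 1.70 Gbps.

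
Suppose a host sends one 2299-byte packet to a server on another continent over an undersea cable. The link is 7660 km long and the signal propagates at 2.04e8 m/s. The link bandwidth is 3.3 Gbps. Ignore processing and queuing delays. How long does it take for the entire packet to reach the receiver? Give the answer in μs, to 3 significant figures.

37600 μs

L = 2299 × 8 = 18392 bits.
Transmission delay = L/R = 18392 / 3300000000 = 5.57333 μs.
Propagation delay = d/s = 7660000 m / 204000000 m/s = 37549 μs.
Total = 37600 μs.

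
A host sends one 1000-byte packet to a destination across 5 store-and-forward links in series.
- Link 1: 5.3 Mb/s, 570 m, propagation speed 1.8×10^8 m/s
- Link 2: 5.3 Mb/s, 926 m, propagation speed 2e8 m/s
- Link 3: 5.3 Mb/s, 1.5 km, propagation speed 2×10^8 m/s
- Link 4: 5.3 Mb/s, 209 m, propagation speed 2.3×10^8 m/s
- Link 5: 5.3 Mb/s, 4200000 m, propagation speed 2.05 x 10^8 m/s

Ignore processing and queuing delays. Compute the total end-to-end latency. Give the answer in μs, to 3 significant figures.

L = 1000 × 8 = 8000 bits.
Transmission delay per hop = L/R = 8000/5300000 = 1509.43 μs; 5 hops → 7547.17 μs.
Propagation delays (d/s per hop): 3.16667, 4.63, 7.5, 0.908696, 20487.8 μs; sum = 20504 μs.
End-to-end = 28100 μs.

28100 μs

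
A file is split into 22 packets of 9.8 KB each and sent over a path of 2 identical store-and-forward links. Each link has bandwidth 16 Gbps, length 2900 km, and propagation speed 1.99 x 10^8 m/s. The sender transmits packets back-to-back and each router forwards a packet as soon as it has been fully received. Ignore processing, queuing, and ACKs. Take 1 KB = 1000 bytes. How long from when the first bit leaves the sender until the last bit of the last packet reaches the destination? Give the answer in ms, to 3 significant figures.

29.3 ms

Per-hop transmission t_tx = L/R = 78400/16000000000 = 0.0049 ms.
Per-hop propagation t_prop = 2900000/199000000 = 14.5729 ms.
Pipeline fill: first packet needs 2·t_tx to clear all hops; remaining 21 packets each add one t_tx.
Total = (2+22-1)·t_tx + 2·t_prop = 23·0.0049 + 2·14.5729 = 29.3 ms.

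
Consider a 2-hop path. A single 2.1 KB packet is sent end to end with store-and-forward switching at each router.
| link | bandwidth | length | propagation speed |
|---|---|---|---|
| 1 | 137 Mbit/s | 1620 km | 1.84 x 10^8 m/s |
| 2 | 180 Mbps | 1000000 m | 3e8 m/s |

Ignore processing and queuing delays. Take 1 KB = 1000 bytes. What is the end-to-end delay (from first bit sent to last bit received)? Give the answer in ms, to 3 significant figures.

L = 16800 bits.
Transmission delays (L/R per hop): 0.122628, 0.0933333 ms; sum = 0.215961 ms.
Propagation delays (d/s per hop): 8.80435, 3.33333 ms; sum = 12.1377 ms.
End-to-end = 12.4 ms.

12.4 ms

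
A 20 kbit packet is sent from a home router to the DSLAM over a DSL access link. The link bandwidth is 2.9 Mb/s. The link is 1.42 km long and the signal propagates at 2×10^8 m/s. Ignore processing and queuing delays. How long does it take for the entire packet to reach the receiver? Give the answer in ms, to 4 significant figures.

L = 20000 bits.
Transmission delay = L/R = 20000 / 2900000 = 6.89655 ms.
Propagation delay = d/s = 1420 m / 200000000 m/s = 0.0071 ms.
Total = 6.904 ms.

6.904 ms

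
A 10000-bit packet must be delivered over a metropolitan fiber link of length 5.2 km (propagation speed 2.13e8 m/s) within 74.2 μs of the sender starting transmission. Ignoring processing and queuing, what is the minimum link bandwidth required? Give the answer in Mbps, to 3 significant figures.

Propagation delay = 5200 / 213000000 = 24.4131 μs.
Transmission budget = 74.2 − 24.4131 = 49.7869 μs.
R ≥ L / t_tx = 10000 bits / 4.97869e-05 s = 201 Mbps.

201 Mbps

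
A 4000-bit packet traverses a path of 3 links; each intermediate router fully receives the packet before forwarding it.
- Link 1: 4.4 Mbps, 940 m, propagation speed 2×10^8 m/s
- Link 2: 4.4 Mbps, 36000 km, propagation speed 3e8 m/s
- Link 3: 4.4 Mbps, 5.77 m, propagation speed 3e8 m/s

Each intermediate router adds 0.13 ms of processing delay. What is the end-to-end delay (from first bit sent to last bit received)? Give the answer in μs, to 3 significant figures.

123000 μs

Transmission delay per hop = L/R = 4000/4400000 = 909.091 μs; 3 hops → 2727.27 μs.
Propagation delays (d/s per hop): 4.7, 120000, 0.0192333 μs; sum = 120005 μs.
Processing at 2 router(s): 2 × 0.13 ms = 260 μs.
End-to-end = 123000 μs.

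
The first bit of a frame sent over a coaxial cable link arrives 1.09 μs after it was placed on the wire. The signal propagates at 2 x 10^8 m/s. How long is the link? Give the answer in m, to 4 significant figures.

218.0 m

d = s × t_prop = 200000000 × 1.09e-06 = 218.0 m.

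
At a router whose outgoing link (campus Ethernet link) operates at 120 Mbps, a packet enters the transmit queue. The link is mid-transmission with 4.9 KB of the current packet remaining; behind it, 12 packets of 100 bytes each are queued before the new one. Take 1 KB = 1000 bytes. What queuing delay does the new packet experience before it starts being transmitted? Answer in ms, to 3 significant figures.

Each queued packet: L/R = 800/120000000 = 0.00666667 ms.
12 queued → 0.08 ms.
Plus remaining 39200 bits of current packet: 0.326667 ms.
Queuing delay = 0.407 ms.

0.407 ms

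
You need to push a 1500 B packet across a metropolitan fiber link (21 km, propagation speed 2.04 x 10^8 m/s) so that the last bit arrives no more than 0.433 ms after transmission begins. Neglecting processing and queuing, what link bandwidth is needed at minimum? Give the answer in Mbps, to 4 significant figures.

36.36 Mbps

L = 12000 bits.
Propagation delay = 21000 / 204000000 = 0.102941 ms.
Transmission budget = 0.433 − 0.102941 = 0.330059 ms.
R ≥ L / t_tx = 12000 bits / 0.000330059 s = 36.36 Mbps.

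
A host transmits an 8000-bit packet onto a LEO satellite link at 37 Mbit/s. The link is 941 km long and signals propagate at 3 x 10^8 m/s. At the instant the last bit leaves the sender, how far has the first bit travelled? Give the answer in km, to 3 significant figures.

t_tx = L/R = 8000/37000000 = 0.000216216 s.
Distance = s × t_tx = 300000000 × 0.000216216 = 64.9 km.

64.9 km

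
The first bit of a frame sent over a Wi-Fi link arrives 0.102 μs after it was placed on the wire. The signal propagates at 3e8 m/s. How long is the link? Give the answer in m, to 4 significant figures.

d = s × t_prop = 300000000 × 1.02e-07 = 30.60 m.

30.60 m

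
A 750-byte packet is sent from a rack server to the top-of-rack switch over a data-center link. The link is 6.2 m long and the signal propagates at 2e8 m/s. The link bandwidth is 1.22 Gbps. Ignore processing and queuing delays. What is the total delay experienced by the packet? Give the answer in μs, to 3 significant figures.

4.95 μs

L = 750 × 8 = 6000 bits.
Transmission delay = L/R = 6000 / 1220000000 = 4.91803 μs.
Propagation delay = d/s = 6.2 m / 200000000 m/s = 0.031 μs.
Total = 4.95 μs.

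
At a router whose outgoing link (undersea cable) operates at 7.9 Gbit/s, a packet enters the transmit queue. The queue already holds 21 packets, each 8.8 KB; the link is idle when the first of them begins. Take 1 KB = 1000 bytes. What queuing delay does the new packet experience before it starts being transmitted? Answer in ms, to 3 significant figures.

Each queued packet: L/R = 70400/7900000000 = 0.00891139 ms.
21 queued → 0.187139 ms.
Queuing delay = 0.187 ms.

0.187 ms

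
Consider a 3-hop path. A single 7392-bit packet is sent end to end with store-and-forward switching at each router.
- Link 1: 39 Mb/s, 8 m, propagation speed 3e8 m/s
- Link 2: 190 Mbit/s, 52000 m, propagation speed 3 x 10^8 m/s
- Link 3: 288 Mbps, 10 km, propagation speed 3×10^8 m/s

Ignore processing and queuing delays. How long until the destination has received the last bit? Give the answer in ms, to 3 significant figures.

Transmission delays (L/R per hop): 0.189538, 0.0389053, 0.0256667 ms; sum = 0.25411 ms.
Propagation delays (d/s per hop): 2.66667e-05, 0.173333, 0.0333333 ms; sum = 0.206693 ms.
End-to-end = 0.461 ms.

0.461 ms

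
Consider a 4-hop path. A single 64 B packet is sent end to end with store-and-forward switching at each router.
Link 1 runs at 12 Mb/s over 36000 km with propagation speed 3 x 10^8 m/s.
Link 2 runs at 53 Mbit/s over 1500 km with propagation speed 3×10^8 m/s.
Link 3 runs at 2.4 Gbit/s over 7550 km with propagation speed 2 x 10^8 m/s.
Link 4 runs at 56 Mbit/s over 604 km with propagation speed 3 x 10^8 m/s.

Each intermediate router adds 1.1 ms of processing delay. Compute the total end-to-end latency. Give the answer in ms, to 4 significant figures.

L = 64 × 8 = 512 bits.
Transmission delays (L/R per hop): 0.0426667, 0.00966038, 0.000213333, 0.00914286 ms; sum = 0.0616832 ms.
Propagation delays (d/s per hop): 120, 5, 37.75, 2.01333 ms; sum = 164.763 ms.
Processing at 3 router(s): 3 × 1.1 ms = 3.3 ms.
End-to-end = 168.1 ms.

168.1 ms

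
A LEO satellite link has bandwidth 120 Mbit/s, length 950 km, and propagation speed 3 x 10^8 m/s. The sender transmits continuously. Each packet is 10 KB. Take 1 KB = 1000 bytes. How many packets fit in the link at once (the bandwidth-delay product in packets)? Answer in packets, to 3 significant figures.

Propagation delay = 950000 / 300000000 = 0.00316667 s.
BDP = R × t_prop = 120000000 × 0.00316667 = 380000 bits.
In packets of 80000 bits: 4.75 packets.

4.75 packets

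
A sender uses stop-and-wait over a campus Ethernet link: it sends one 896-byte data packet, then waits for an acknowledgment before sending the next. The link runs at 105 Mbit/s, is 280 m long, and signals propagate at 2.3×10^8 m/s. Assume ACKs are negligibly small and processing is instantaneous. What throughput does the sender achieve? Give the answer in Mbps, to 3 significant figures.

t_tx = L/R = 7168/105000000 = 6.82667e-05 s.
t_prop = 280/2.3e+08 = 1.21739e-06 s; RTT = 2.43478e-06 s.
Cycle = t_tx + RTT = 7.07014e-05 s.
Throughput = L / cycle = 7168 / 7.07014e-05 = 101 Mbps.

101 Mbps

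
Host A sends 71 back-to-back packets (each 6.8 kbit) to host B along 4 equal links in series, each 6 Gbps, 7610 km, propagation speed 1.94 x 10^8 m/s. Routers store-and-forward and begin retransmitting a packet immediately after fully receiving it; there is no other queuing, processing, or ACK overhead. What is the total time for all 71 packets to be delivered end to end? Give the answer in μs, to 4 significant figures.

Per-hop transmission t_tx = L/R = 6800/6000000000 = 1.13333 μs.
Per-hop propagation t_prop = 7610000/194000000 = 39226.8 μs.
Pipeline fill: first packet needs 4·t_tx to clear all hops; remaining 70 packets each add one t_tx.
Total = (4+71-1)·t_tx + 4·t_prop = 74·1.13333 + 4·39226.8 = 157000 μs.

157000 μs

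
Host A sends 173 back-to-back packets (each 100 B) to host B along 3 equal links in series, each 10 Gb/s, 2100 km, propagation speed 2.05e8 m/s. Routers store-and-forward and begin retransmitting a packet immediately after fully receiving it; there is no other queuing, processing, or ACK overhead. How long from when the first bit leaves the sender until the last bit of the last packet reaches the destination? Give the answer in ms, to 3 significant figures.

30.7 ms

Per-hop transmission t_tx = L/R = 800/10000000000 = 8e-05 ms.
Per-hop propagation t_prop = 2100000/2.05e+08 = 10.2439 ms.
Pipeline fill: first packet needs 3·t_tx to clear all hops; remaining 172 packets each add one t_tx.
Total = (3+173-1)·t_tx + 3·t_prop = 175·8e-05 + 3·10.2439 = 30.7 ms.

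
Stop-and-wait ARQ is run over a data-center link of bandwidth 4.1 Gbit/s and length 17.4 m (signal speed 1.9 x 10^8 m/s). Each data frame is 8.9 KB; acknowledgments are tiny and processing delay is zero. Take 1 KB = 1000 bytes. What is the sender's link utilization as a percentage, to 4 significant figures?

t_tx = L/R = 71200/4.1e+09 = 1.73659e-05 s.
t_prop = 17.4/190000000 = 9.15789e-08 s; RTT = 1.83158e-07 s.
Cycle = t_tx + RTT = 1.7549e-05 s.
Utilization = t_tx / cycle = 1.73659e-05/1.7549e-05 = 98.96 %.

98.96 %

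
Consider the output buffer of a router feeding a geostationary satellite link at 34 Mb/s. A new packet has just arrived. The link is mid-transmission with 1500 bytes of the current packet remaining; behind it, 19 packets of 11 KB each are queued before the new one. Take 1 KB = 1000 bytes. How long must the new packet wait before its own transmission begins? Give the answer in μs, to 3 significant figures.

Each queued packet: L/R = 88000/34000000 = 2588.24 μs.
19 queued → 49176.5 μs.
Plus remaining 12000 bits of current packet: 352.941 μs.
Queuing delay = 49500 μs.

49500 μs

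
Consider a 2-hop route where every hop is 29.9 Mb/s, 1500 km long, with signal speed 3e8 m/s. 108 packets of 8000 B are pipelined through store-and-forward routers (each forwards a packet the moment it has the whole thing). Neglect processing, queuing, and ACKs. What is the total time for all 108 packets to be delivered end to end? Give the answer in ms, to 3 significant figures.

243 ms

Per-hop transmission t_tx = L/R = 64000/29900000 = 2.14047 ms.
Per-hop propagation t_prop = 1500000/300000000 = 5 ms.
Pipeline fill: first packet needs 2·t_tx to clear all hops; remaining 107 packets each add one t_tx.
Total = (2+108-1)·t_tx + 2·t_prop = 109·2.14047 + 2·5 = 243 ms.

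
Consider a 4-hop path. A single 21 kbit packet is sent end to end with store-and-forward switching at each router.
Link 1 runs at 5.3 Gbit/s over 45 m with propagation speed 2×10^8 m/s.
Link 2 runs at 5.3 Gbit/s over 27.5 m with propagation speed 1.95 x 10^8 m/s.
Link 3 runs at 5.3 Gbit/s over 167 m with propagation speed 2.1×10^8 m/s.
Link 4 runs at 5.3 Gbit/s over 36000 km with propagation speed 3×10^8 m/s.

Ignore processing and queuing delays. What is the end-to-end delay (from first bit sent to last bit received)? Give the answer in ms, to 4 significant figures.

L = 21000 bits.
Transmission delay per hop = L/R = 21000/5300000000 = 0.00396226 ms; 4 hops → 0.0158491 ms.
Propagation delays (d/s per hop): 0.000225, 0.000141026, 0.000795238, 120 ms; sum = 120.001 ms.
End-to-end = 120.0 ms.

120.0 ms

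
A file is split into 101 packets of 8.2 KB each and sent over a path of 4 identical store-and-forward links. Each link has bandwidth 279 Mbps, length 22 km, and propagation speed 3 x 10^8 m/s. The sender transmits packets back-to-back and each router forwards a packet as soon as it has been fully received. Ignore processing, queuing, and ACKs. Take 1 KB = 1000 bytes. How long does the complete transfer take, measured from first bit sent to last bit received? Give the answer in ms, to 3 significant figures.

24.7 ms

Per-hop transmission t_tx = L/R = 65600/279000000 = 0.235125 ms.
Per-hop propagation t_prop = 22000/300000000 = 0.0733333 ms.
Pipeline fill: first packet needs 4·t_tx to clear all hops; remaining 100 packets each add one t_tx.
Total = (4+101-1)·t_tx + 4·t_prop = 104·0.235125 + 4·0.0733333 = 24.7 ms.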